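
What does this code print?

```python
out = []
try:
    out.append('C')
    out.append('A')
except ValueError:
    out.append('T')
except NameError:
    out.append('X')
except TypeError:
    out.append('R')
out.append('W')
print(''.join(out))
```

Execution trace: 'C' (try body) → 'A' (try body, no exception) → 'W' (after the try/except). Output: CAW

Answer: CAW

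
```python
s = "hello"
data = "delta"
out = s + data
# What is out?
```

Trace:
`s = "hello"` → s = 'hello'
`data = "delta"` → data = 'delta'
`out = s + data` → out = 'hellodelta'
So out = 'hellodelta'

Answer: 'hellodelta'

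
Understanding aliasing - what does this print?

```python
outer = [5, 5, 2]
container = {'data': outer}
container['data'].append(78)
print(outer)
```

Key concept: dict holds reference to list.
Step by step:
`outer = [5, 5, 2]` → outer = [5, 5, 2]
`container = {'data': outer}` → container = {'data': [5, 5, 2]}
`container['data'].append(78)` → outer = [5, 5, 2, 78]; container = {'data': [5, 5, 2, 78]}
`print(outer)` → prints [5, 5, 2, 78]

Answer: [5, 5, 2, 78]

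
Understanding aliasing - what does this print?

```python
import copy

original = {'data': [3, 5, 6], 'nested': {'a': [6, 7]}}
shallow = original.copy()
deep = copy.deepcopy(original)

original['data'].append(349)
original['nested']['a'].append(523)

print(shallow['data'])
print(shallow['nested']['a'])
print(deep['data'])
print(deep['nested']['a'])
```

Key concept: comparing shallow vs deep copy.
Step by step:
`original = {'data': [3, 5, 6], 'nested': {'a': [6, 7]}}` → original = {'data': [3, 5, 6], 'nested': {'a': [6, 7]}}
`shallow = original.copy()` → shallow = {'data': [3, 5, 6], 'nested': {'a': [6, 7]}}
`deep = copy.deepcopy(original)` → deep = {'data': [3, 5, 6], 'nested': {'a': [6, 7]}}
`original['data'].append(349)` → original = {'data': [3, 5, 6, 349], 'nested': {'a': [6, 7]}}; shallow = {'data': [3, 5, 6, 349], 'nested': {'a': [6, 7]}}
`original['nested']['a'].append(523)` → original = {'data': [3, 5, 6, 349], 'nested': {'a': [6, 7, 523]}}; shallow = {'data': [3, 5, 6, 349], 'nested': {'a': [6, 7, 523]}}
`print(shallow['data'])` → prints [3, 5, 6, 349]
`print(shallow['nested']['a'])` → prints [6, 7, 523]
`print(deep['data'])` → prints [3, 5, 6]
`print(deep['nested']['a'])` → prints [6, 7]

Answer:
[3, 5, 6, 349]
[6, 7, 523]
[3, 5, 6]
[6, 7]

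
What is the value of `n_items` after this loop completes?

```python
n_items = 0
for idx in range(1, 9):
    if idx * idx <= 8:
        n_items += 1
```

Count numbers where idx² ≤ 8
`n_items` takes the values: 0 → 1 → 2

Answer: 2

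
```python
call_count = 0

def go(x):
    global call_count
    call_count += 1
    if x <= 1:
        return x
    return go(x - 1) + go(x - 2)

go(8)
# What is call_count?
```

Calls(x) = 1 + Calls(x-1) + Calls(x-2); Calls(0)=Calls(1)=1. For x=8 this gives 67.

Answer: 67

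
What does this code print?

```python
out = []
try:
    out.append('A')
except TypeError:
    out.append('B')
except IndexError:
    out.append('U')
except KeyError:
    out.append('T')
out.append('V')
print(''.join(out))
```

Execution trace: 'A' (try body, no exception) → 'V' (after the try/except). Output: AV

Answer: AV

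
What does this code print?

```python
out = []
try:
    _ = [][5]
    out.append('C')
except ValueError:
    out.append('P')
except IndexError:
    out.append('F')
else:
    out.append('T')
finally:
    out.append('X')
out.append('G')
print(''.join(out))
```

Execution trace: 'F' (except IndexError) → 'X' (finally) → 'G' (after the try/except). Output: FXG

Answer: FXG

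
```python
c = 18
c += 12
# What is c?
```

Trace:
`c = 18` → c = 18
`c += 12` → c = 30
So c = 30

Answer: 30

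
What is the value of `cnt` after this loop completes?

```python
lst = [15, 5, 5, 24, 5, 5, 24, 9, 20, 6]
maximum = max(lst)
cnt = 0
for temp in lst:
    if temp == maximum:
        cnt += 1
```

Count of max value 24 in [15, 5, 5, 24, 5, 5, 24, 9, 20, 6]
`cnt` takes the values: 0 → 1 → 2

Answer: 2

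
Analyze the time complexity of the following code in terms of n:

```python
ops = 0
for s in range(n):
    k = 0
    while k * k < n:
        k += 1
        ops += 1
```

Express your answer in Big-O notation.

Each loop level contributes: n × √n. Multiplying the contributions gives O(n√n).

Answer: O(n√n)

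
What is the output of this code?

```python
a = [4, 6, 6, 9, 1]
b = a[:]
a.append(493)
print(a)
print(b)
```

Key concept: slice [:] creates copy.
Step by step:
`a = [4, 6, 6, 9, 1]` → a = [4, 6, 6, 9, 1]
`b = a[:]` → b = [4, 6, 6, 9, 1]
`a.append(493)` → a = [4, 6, 6, 9, 1, 493]
`print(a)` → prints [4, 6, 6, 9, 1, 493]
`print(b)` → prints [4, 6, 6, 9, 1]

Answer:
[4, 6, 6, 9, 1, 493]
[4, 6, 6, 9, 1]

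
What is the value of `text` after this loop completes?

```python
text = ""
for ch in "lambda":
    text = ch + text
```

Reverse 'lambda'
`text` takes the values: "" → "l" → "al" → "mal" → "bmal" → "dbmal" → "adbmal"

Answer: "adbmal"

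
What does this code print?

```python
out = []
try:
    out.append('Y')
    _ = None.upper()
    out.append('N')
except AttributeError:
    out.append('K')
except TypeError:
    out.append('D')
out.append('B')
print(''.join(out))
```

Execution trace: 'Y' (try body) → 'K' (except AttributeError) → 'B' (after the try/except). Output: YKB

Answer: YKB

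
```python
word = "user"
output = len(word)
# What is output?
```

Trace:
`word = "user"` → word = 'user'
`output = len(word)` → output = 4
So output = 4

Answer: 4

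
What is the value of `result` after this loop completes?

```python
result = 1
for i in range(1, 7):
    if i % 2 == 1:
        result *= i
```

Product of odd numbers 1 to 6
`result` takes the values: 1 → 3 → 15

Answer: 15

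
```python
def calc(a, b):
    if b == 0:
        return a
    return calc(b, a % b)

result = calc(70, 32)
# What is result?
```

calc(70, 32) -> calc(32, 6) -> calc(6, 2) -> calc(2, 0) -> 2

Answer: 2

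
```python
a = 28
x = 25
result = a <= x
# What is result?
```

Trace:
`a = 28` → a = 28
`x = 25` → x = 25
`result = a <= x` → result = False
So result = False

Answer: False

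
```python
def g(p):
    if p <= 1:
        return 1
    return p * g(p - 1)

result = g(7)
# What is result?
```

g(7) = 7 * 6 * 5 * 4 * 3 * 2 * 1 = 5040

Answer: 5040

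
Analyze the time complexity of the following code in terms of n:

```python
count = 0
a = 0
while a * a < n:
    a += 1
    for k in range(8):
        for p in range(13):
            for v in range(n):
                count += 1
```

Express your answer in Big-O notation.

Each loop level contributes: √n × 1 × 1 × n. Multiplying the contributions gives O(n√n).

Answer: O(n√n)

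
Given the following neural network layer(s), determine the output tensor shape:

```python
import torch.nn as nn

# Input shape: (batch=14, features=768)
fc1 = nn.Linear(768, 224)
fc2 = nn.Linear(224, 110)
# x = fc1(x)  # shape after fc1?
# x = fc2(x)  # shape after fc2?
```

Input: (14, 768) -> after fc1: (14, 224) -> Output: (14, 110)

Answer: (14, 110)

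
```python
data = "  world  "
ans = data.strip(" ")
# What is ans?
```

Trace:
`data = "  world  "` → data = '  world  '
`ans = data.strip(" ")` → ans = 'world'
So ans = 'world'

Answer: 'world'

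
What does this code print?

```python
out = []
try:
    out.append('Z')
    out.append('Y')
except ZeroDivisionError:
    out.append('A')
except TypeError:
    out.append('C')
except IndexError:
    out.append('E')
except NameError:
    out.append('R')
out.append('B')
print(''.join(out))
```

Execution trace: 'Z' (try body) → 'Y' (try body, no exception) → 'B' (after the try/except). Output: ZYB

Answer: ZYB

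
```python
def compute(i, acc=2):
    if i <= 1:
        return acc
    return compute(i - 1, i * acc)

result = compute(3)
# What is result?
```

Accumulator trace (n, acc): (3, 2) -> (2, 6) -> (1, 12) -> return 12

Answer: 12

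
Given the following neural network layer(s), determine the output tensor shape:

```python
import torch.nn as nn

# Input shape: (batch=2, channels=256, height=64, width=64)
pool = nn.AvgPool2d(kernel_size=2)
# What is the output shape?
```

Input: (2, 256, 64, 64) -> Output: (2, 256, 32, 32)

Answer: (2, 256, 32, 32)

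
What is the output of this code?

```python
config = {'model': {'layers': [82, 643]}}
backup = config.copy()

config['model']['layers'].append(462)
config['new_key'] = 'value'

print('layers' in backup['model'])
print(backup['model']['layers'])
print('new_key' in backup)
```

Key concept: shallow copy gotcha with nested dict.
Step by step:
`config = {'model': {'layers': [82, 643]}}` → config = {'model': {'layers': [82, 643]}}
`backup = config.copy()` → backup = {'model': {'layers': [82, 643]}}
`config['model']['layers'].append(462)` → config = {'model': {'layers': [82, 643, 462]}}; backup = {'model': {'layers': [82, 643, 462]}}
`config['new_key'] = 'value'` → config = {'model': {'layers': [82, 643, 462]}, 'new_key': 'value'}
`print('layers' in backup['model'])` → prints True
`print(backup['model']['layers'])` → prints [82, 643, 462]
`print('new_key' in backup)` → prints False

Answer:
True
[82, 643, 462]
False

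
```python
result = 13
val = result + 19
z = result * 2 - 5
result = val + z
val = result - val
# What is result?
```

Trace:
`result = 13` → result = 13
`val = result + 19` → val = 32
`z = result * 2 - 5` → z = 21
`result = val + z` → result = 53
`val = result - val` → val = 21
So result = 53

Answer: 53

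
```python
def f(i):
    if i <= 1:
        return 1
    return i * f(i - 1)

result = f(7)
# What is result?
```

f(7) = 7 * 6 * 5 * 4 * 3 * 2 * 1 = 5040

Answer: 5040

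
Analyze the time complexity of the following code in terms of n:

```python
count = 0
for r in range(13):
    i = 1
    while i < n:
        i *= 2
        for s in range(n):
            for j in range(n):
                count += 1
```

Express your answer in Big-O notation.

Each loop level contributes: 1 × log n × n × n. Multiplying the contributions gives O(n^2 log n).

Answer: O(n^2 log n)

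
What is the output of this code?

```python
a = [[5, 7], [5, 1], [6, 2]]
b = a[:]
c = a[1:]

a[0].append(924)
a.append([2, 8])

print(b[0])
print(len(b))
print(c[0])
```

Key concept: slice with nested mutation.
Step by step:
`a = [[5, 7], [5, 1], [6, 2]]` → a = [[5, 7], [5, 1], [6, 2]]
`b = a[:]` → b = [[5, 7], [5, 1], [6, 2]]
`c = a[1:]` → c = [[5, 1], [6, 2]]
`a[0].append(924)` → a = [[5, 7, 924], [5, 1], [6, 2]]; b = [[5, 7, 924], [5, 1], [6, 2]]
`a.append([2, 8])` → a = [[5, 7, 924], [5, 1], [6, 2], [2, 8]]
`print(b[0])` → prints [5, 7, 924]
`print(len(b))` → prints 3
`print(c[0])` → prints [5, 1]

Answer:
[5, 7, 924]
3
[5, 1]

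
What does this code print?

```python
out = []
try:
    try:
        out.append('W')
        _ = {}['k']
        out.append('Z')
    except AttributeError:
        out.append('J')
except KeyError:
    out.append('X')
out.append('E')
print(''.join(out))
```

Execution trace: 'W' (inner try body) → 'X' (outer except KeyError) → 'E' (after the try/except). Output: WXE

Answer: WXE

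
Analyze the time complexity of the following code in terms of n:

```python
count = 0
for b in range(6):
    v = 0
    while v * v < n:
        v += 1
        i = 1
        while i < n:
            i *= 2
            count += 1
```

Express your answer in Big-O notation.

Each loop level contributes: 1 × √n × log n. Multiplying the contributions gives O(√n log n).

Answer: O(√n log n)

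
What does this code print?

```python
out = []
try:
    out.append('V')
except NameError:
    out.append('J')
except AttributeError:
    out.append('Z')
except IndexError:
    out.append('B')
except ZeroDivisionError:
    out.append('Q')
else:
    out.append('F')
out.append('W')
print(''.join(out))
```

Execution trace: 'V' (try body, no exception) → 'F' (else) → 'W' (after the try/except). Output: VFW

Answer: VFW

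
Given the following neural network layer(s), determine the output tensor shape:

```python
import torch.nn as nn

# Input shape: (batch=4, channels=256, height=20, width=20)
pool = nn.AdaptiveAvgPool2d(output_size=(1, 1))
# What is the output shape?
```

Input: (4, 256, 20, 20) -> Output: (4, 256, 1, 1)

Answer: (4, 256, 1, 1)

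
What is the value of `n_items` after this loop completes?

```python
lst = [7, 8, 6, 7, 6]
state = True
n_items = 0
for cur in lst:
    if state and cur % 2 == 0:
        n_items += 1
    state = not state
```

Count even values at even positions
`n_items` takes the values: 0 → 1 → 2

Answer: 2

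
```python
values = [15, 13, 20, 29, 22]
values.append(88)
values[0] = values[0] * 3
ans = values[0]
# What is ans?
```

Trace:
`values = [15, 13, 20, 29, 22]` → values = [15, 13, 20, 29, 22]
`values.append(88)` → values = [15, 13, 20, 29, 22, 88]
`values[0] = values[0] * 3` → values = [45, 13, 20, 29, 22, 88]
`ans = values[0]` → ans = 45
So ans = 45

Answer: 45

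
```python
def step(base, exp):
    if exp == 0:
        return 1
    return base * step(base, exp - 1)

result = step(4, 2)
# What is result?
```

step(4, 2) = 4 * 4 = 16

Answer: 16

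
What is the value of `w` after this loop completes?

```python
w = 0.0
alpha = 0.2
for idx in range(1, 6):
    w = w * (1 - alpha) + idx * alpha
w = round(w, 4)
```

Moving average with lr=0.2
`w` takes the values: 0.0 → 0.2 → 0.56 → 1.048 → 1.6384 → 2.31072 → 2.3107

Answer: 2.3107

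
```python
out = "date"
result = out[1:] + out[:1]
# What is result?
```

Trace:
`out = "date"` → out = 'date'
`result = out[1:] + out[:1]` → result = 'ated'
So result = 'ated'

Answer: 'ated'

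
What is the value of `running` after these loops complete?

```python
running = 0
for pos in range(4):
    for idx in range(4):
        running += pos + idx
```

Sum of all pos+idx for pos,idx in 4x4
`running` takes the values: 0 → 1 → 3 → 6 → 7 → 9 → 12 → 16 → 18 → 21 → 25 → 30 → 33 → 37 → 42 → 48

Answer: 48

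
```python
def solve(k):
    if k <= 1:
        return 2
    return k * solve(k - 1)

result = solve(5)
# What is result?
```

solve(5) = 5 * 4 * 3 * 2 * 2 = 240

Answer: 240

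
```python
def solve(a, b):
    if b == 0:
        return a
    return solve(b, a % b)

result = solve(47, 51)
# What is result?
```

solve(47, 51) -> solve(51, 47) -> solve(47, 4) -> solve(4, 3) -> solve(3, 1) -> solve(1, 0) -> 1

Answer: 1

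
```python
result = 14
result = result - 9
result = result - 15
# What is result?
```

Trace:
`result = 14` → result = 14
`result = result - 9` → result = 5
`result = result - 15` → result = -10
So result = -10

Answer: -10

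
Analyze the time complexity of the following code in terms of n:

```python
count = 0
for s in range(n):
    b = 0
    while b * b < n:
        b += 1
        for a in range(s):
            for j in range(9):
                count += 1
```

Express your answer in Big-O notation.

Each loop level contributes: n × √n × n × 1. Multiplying the contributions gives O(n^2√n).

Answer: O(n^2√n)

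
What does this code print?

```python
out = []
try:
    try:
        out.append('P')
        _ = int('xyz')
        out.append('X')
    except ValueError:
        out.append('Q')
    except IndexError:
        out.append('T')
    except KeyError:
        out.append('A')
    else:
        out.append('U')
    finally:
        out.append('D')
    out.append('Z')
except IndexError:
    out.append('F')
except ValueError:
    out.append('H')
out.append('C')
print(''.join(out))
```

Execution trace: 'P' (inner try body) → 'Q' (inner except ValueError) → 'D' (inner finally) → 'Z' (try body, no exception) → 'C' (after the try/except). Output: PQDZC

Answer: PQDZC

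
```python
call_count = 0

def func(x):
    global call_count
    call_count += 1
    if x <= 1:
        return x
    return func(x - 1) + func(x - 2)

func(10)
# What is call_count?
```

Calls(x) = 1 + Calls(x-1) + Calls(x-2); Calls(0)=Calls(1)=1. For x=10 this gives 177.

Answer: 177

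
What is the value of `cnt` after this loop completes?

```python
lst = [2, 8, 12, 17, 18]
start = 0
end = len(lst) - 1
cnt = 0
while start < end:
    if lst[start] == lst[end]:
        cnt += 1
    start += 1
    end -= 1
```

Count matching pairs from ends
`cnt` takes the values: 0

Answer: 0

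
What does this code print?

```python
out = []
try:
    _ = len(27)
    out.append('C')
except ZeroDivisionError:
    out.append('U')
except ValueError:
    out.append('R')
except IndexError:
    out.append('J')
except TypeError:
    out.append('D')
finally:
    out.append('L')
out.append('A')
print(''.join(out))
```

Execution trace: 'D' (except TypeError) → 'L' (finally) → 'A' (after the try/except). Output: DLA

Answer: DLA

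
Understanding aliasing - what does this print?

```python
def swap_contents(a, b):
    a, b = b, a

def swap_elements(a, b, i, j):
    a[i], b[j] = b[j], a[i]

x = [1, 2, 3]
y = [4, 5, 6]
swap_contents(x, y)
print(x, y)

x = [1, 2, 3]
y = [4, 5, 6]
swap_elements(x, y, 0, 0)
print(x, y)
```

Key concept: parameter rebinding vs mutation.
Step by step:
`x = [1, 2, 3]` → x = [1, 2, 3]
`y = [4, 5, 6]` → y = [4, 5, 6]
`swap_contents(x, y)` → no visible change to tracked variables
`print(x, y)` → prints [1, 2, 3] [4, 5, 6]
`x = [1, 2, 3]` → x = [1, 2, 3]
`y = [4, 5, 6]` → y = [4, 5, 6]
`swap_elements(x, y, 0, 0)` → x = [4, 2, 3]; y = [1, 5, 6]
`print(x, y)` → prints [4, 2, 3] [1, 5, 6]

Answer:
[1, 2, 3] [4, 5, 6]
[4, 2, 3] [1, 5, 6]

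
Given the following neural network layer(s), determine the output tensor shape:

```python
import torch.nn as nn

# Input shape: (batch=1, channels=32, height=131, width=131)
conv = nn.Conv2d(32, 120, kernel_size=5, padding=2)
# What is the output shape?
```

Input: (1, 32, 131, 131) -> Output: (1, 120, 131, 131)

Answer: (1, 120, 131, 131)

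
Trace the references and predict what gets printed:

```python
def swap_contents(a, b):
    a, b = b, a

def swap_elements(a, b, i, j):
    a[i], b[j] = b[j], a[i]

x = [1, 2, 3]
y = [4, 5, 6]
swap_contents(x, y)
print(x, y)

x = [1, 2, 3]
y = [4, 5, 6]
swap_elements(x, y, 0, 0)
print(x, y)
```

Key concept: parameter rebinding vs mutation.
Step by step:
`x = [1, 2, 3]` → x = [1, 2, 3]
`y = [4, 5, 6]` → y = [4, 5, 6]
`swap_contents(x, y)` → no visible change to tracked variables
`print(x, y)` → prints [1, 2, 3] [4, 5, 6]
`x = [1, 2, 3]` → x = [1, 2, 3]
`y = [4, 5, 6]` → y = [4, 5, 6]
`swap_elements(x, y, 0, 0)` → x = [4, 2, 3]; y = [1, 5, 6]
`print(x, y)` → prints [4, 2, 3] [1, 5, 6]

Answer:
[1, 2, 3] [4, 5, 6]
[4, 2, 3] [1, 5, 6]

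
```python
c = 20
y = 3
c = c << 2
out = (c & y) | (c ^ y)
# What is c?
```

Trace:
`c = 20` → c = 20
`y = 3` → y = 3
`c = c << 2` → c = 80
`out = (c & y) | (c ^ y)` → out = 83
So c = 80

Answer: 80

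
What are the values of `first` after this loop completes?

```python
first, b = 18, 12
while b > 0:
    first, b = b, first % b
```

GCD of 18 and 12
`first` takes the values: 18 → 12 → 6

Answer: 6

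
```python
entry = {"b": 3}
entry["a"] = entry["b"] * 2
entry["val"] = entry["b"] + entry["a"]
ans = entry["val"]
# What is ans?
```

Trace:
`entry = {"b": 3}` → entry = {'b': 3}
`entry["a"] = entry["b"] * 2` → entry = {'b': 3, 'a': 6}
`entry["val"] = entry["b"] + entry["a"]` → entry = {'b': 3, 'a': 6, 'val': 9}
`ans = entry["val"]` → ans = 9
So ans = 9

Answer: 9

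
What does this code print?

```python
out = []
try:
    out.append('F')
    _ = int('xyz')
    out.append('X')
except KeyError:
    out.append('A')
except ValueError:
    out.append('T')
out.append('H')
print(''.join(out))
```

Execution trace: 'F' (try body) → 'T' (except ValueError) → 'H' (after the try/except). Output: FTH

Answer: FTH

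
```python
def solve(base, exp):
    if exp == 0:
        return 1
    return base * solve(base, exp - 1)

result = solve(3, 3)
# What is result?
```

solve(3, 3) = 3 * 3 * 3 = 27

Answer: 27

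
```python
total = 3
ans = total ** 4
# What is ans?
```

Trace:
`total = 3` → total = 3
`ans = total ** 4` → ans = 81
So ans = 81

Answer: 81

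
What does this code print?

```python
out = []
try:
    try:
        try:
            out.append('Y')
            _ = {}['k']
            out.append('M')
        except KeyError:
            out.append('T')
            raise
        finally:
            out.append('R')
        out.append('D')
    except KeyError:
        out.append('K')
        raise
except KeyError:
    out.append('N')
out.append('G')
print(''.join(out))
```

Execution trace: 'Y' (inner try body) → 'T' (inner except KeyError) → 'R' (inner finally) → 'K' (except KeyError) → 'N' (outer except KeyError) → 'G' (after the try/except). Output: YTRKNG

Answer: YTRKNG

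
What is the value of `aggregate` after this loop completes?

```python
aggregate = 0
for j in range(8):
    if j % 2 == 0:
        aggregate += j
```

Sum of even numbers 0 to 7
`aggregate` takes the values: 0 → 2 → 6 → 12

Answer: 12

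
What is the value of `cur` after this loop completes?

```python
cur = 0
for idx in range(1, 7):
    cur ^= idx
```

XOR of 1 to 6
`cur` takes the values: 0 → 1 → 3 → 0 → 4 → 1 → 7

Answer: 7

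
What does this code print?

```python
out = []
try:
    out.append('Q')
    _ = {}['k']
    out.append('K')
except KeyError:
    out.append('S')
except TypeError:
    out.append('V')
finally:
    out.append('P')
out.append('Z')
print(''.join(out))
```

Execution trace: 'Q' (try body) → 'S' (except KeyError) → 'P' (finally) → 'Z' (after the try/except). Output: QSPZ

Answer: QSPZ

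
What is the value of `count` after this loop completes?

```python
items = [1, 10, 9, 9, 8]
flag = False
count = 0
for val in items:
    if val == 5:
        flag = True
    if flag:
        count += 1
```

Count elements after first 5 in [1, 10, 9, 9, 8]
`count` takes the values: 0

Answer: 0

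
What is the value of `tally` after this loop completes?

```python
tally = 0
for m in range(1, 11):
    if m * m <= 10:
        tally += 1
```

Count numbers where m² ≤ 10
`tally` takes the values: 0 → 1 → 2 → 3

Answer: 3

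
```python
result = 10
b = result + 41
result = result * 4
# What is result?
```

Trace:
`result = 10` → result = 10
`b = result + 41` → b = 51
`result = result * 4` → result = 40
So result = 40

Answer: 40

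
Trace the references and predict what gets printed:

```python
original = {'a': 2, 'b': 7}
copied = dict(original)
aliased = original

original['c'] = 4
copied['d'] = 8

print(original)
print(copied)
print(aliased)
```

Key concept: dict() creates copy, assignment creates alias.
Step by step:
`original = {'a': 2, 'b': 7}` → original = {'a': 2, 'b': 7}
`copied = dict(original)` → copied = {'a': 2, 'b': 7}
`aliased = original` → aliased = {'a': 2, 'b': 7} (same object as original)
`original['c'] = 4` → original = {'a': 2, 'b': 7, 'c': 4} (same object as aliased); aliased = {'a': 2, 'b': 7, 'c': 4} (same object as original)
`copied['d'] = 8` → copied = {'a': 2, 'b': 7, 'd': 8}
`print(original)` → prints {'a': 2, 'b': 7, 'c': 4}
`print(copied)` → prints {'a': 2, 'b': 7, 'd': 8}
`print(aliased)` → prints {'a': 2, 'b': 7, 'c': 4}

Answer:
{'a': 2, 'b': 7, 'c': 4}
{'a': 2, 'b': 7, 'd': 8}
{'a': 2, 'b': 7, 'c': 4}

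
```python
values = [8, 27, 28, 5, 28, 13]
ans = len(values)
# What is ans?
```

Trace:
`values = [8, 27, 28, 5, 28, 13]` → values = [8, 27, 28, 5, 28, 13]
`ans = len(values)` → ans = 6
So ans = 6

Answer: 6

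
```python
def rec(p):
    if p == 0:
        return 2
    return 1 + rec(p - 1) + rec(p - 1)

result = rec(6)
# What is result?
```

rec(p) = 1 + 2·rec(p-1), rec(0)=2. Closed form: (2+1)·2^6 - 1 = 191.

Answer: 191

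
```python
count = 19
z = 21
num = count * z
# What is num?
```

Trace:
`count = 19` → count = 19
`z = 21` → z = 21
`num = count * z` → num = 399
So num = 399

Answer: 399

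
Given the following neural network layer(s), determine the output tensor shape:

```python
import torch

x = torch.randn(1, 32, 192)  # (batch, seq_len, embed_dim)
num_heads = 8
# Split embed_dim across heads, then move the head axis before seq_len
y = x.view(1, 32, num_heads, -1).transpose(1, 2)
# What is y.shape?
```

Input: (1, 32, 192) -> head_dim = 192 // 8 = 24; after view: (1, 32, 8, 24) -> after transpose(1, 2): (1, 8, 32, 24) -> Output: (1, 8, 32, 24)

Answer: (1, 8, 32, 24)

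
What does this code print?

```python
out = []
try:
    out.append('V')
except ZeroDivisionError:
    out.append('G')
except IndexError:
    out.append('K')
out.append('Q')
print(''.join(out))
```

Execution trace: 'V' (try body, no exception) → 'Q' (after the try/except). Output: VQ

Answer: VQ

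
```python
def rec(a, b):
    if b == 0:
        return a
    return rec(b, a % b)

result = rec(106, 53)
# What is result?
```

rec(106, 53) -> rec(53, 0) -> 53

Answer: 53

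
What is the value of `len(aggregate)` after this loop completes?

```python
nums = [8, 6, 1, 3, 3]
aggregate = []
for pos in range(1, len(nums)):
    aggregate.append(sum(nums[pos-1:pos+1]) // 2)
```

Number of 2-element averages
`aggregate` takes the values: [] → [7] → [7, 3] → [7, 3, 2] → [7, 3, 2, 3]
So `len(aggregate)` = 4

Answer: 4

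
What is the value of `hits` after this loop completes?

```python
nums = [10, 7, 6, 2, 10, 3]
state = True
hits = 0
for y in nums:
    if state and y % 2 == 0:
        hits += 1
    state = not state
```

Count even values at even positions
`hits` takes the values: 0 → 1 → 2 → 3

Answer: 3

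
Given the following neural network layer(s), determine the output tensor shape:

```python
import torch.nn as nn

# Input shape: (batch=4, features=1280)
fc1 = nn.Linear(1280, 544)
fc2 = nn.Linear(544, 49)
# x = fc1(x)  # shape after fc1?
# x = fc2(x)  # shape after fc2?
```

Input: (4, 1280) -> after fc1: (4, 544) -> Output: (4, 49)

Answer: (4, 49)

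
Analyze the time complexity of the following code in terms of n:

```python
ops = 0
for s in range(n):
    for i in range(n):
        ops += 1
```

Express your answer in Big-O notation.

Each loop level contributes: n × n. Multiplying the contributions gives O(n^2).

Answer: O(n^2)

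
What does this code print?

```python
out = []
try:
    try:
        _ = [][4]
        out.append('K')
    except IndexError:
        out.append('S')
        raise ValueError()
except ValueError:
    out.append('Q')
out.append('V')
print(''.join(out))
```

Execution trace: 'S' (inner except IndexError) → 'Q' (outer except ValueError) → 'V' (after the try/except). Output: SQV

Answer: SQV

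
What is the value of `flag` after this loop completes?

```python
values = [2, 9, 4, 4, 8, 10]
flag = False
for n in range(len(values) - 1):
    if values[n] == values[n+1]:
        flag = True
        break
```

Check consecutive duplicates in [2, 9, 4, 4, 8, 10]
`flag` takes the values: False → True

Answer: True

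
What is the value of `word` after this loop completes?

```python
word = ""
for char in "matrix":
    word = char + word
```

Reverse 'matrix'
`word` takes the values: "" → "m" → "am" → "tam" → "rtam" → "irtam" → "xirtam"

Answer: "xirtam"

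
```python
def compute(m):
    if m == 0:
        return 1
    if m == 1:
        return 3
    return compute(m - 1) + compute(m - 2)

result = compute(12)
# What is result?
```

Build up from base cases: compute(0)=1, compute(1)=3, compute(2)=4, compute(3)=7, compute(4)=11, compute(5)=18, compute(6)=29, ..., compute(12)=521

Answer: 521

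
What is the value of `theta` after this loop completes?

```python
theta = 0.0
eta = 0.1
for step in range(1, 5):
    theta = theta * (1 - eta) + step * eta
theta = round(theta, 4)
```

Moving average with lr=0.1
`theta` takes the values: 0.0 → 0.1 → 0.29 → 0.561 → 0.9049

Answer: 0.9049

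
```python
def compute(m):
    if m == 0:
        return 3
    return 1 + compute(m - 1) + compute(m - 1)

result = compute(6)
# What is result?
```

compute(m) = 1 + 2·compute(m-1), compute(0)=3. Closed form: (3+1)·2^6 - 1 = 255.

Answer: 255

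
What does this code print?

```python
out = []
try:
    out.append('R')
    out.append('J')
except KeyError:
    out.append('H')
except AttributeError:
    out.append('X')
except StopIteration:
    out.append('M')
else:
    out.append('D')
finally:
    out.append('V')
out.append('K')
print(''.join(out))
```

Execution trace: 'R' (try body) → 'J' (try body, no exception) → 'D' (else) → 'V' (finally) → 'K' (after the try/except). Output: RJDVK

Answer: RJDVK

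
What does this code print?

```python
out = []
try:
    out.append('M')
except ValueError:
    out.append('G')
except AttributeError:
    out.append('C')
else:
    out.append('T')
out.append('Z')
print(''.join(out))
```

Execution trace: 'M' (try body, no exception) → 'T' (else) → 'Z' (after the try/except). Output: MTZ

Answer: MTZ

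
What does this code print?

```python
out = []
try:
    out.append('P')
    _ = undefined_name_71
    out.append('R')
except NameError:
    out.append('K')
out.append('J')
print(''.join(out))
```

Execution trace: 'P' (try body) → 'K' (except NameError) → 'J' (after the try/except). Output: PKJ

Answer: PKJ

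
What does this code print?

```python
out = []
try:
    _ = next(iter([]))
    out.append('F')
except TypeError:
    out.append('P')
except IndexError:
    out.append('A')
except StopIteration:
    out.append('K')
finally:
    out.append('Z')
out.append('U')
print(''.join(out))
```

Execution trace: 'K' (except StopIteration) → 'Z' (finally) → 'U' (after the try/except). Output: KZU

Answer: KZU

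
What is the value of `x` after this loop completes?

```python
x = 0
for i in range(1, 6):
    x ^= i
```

XOR of 1 to 5
`x` takes the values: 0 → 1 → 3 → 0 → 4 → 1

Answer: 1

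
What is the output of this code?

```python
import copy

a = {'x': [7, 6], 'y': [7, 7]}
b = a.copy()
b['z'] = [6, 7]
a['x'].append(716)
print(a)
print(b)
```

Key concept: shallow copy of dict with mutable values.
Step by step:
`a = {'x': [7, 6], 'y': [7, 7]}` → a = {'x': [7, 6], 'y': [7, 7]}
`b = a.copy()` → b = {'x': [7, 6], 'y': [7, 7]}
`b['z'] = [6, 7]` → b = {'x': [7, 6], 'y': [7, 7], 'z': [6, 7]}
`a['x'].append(716)` → a = {'x': [7, 6, 716], 'y': [7, 7]}; b = {'x': [7, 6, 716], 'y': [7, 7], 'z': [6, 7]}
`print(a)` → prints {'x': [7, 6, 716], 'y': [7, 7]}
`print(b)` → prints {'x': [7, 6, 716], 'y': [7, 7], 'z': [6, 7]}

Answer:
{'x': [7, 6, 716], 'y': [7, 7]}
{'x': [7, 6, 716], 'y': [7, 7], 'z': [6, 7]}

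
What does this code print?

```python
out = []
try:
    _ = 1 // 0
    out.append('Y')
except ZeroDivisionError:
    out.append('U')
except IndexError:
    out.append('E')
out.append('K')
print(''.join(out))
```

Execution trace: 'U' (except ZeroDivisionError) → 'K' (after the try/except). Output: UK

Answer: UK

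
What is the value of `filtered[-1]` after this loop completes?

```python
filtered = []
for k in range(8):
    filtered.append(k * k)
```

Last element of squares 0 to 7
`filtered` takes the values: [] → [0] → [0, 1] → [0, 1, 4] → [0, 1, 4, 9] → [0, 1, 4, 9, 16] → [0, 1, 4, 9, 16, 25] → [0, 1, 4, 9, 16, 25, 36] → [0, 1, 4, 9, 16, 25, 36, 49]
So `filtered[-1]` = 49

Answer: 49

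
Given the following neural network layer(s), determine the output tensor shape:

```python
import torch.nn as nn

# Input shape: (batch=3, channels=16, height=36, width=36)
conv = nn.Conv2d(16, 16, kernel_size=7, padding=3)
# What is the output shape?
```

Input: (3, 16, 36, 36) -> Output: (3, 16, 36, 36)

Answer: (3, 16, 36, 36)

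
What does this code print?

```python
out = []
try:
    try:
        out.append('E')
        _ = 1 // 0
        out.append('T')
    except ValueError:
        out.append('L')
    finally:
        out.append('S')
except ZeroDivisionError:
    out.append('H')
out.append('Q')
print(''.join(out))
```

Execution trace: 'E' (try body) → 'S' (finally) → 'H' (outer except ZeroDivisionError) → 'Q' (after the try/except). Output: ESHQ

Answer: ESHQ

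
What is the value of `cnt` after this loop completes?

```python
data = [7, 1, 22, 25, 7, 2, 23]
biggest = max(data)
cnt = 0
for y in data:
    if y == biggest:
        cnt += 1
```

Count of max value 25 in [7, 1, 22, 25, 7, 2, 23]
`cnt` takes the values: 0 → 1

Answer: 1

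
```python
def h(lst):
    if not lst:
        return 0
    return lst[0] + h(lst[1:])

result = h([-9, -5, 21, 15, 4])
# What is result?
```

(-9) + (-5) + 21 + 15 + 4 + 0 = 26

Answer: 26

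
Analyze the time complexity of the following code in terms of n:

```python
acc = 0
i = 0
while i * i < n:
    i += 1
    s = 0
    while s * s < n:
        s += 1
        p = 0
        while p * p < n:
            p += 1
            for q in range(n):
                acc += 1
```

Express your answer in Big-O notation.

Each loop level contributes: √n × √n × √n × n. Multiplying the contributions gives O(n^2√n).

Answer: O(n^2√n)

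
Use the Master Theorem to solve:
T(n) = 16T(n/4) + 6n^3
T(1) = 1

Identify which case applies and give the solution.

a=16, b=4, f(n)=6n^3. log_4(16) = 2. Since c=3 > 2 and the regularity condition holds (16(n/4)^3 = (16/4^3)n^3 with 16/4^3 < 1), Case 3 applies: T(n) = Θ(f(n)) = O(n^3).

Answer: O(n^3) - Case 3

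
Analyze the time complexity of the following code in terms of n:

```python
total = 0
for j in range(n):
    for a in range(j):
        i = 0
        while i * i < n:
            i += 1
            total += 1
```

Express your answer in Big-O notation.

Each loop level contributes: n × n × √n. Multiplying the contributions gives O(n^2√n).

Answer: O(n^2√n)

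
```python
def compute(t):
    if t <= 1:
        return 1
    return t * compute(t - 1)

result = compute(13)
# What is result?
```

compute(13) = 13 * 12 * 11 * 10 * 9 * 8 * 7 * 6 * 5 * 4 * 3 * 2 * 1 = 6227020800

Answer: 6227020800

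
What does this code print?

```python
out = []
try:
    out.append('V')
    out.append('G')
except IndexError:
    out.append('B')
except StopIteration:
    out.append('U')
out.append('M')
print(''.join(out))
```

Execution trace: 'V' (try body) → 'G' (try body, no exception) → 'M' (after the try/except). Output: VGM

Answer: VGM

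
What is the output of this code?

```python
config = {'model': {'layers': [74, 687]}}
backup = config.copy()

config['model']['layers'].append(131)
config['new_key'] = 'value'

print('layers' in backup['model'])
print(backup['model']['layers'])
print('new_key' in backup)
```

Key concept: shallow copy gotcha with nested dict.
Step by step:
`config = {'model': {'layers': [74, 687]}}` → config = {'model': {'layers': [74, 687]}}
`backup = config.copy()` → backup = {'model': {'layers': [74, 687]}}
`config['model']['layers'].append(131)` → config = {'model': {'layers': [74, 687, 131]}}; backup = {'model': {'layers': [74, 687, 131]}}
`config['new_key'] = 'value'` → config = {'model': {'layers': [74, 687, 131]}, 'new_key': 'value'}
`print('layers' in backup['model'])` → prints True
`print(backup['model']['layers'])` → prints [74, 687, 131]
`print('new_key' in backup)` → prints False

Answer:
True
[74, 687, 131]
False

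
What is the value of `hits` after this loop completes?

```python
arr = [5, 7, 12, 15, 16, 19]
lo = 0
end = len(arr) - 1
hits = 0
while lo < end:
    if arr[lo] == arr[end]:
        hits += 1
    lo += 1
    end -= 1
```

Count matching pairs from ends
`hits` takes the values: 0

Answer: 0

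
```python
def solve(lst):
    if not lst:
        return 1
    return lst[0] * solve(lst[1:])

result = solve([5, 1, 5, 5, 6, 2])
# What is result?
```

Product over [5, 1, 5, 5, 6, 2] = 5 * 1 * 5 * 5 * 6 * 2 = 1500

Answer: 1500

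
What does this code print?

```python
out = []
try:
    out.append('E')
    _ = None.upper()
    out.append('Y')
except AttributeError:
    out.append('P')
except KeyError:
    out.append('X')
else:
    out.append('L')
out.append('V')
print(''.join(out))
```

Execution trace: 'E' (try body) → 'P' (except AttributeError) → 'V' (after the try/except). Output: EPV

Answer: EPV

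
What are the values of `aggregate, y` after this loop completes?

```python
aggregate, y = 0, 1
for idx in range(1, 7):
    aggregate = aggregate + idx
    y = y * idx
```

Sum and factorial of 1 to 6
`aggregate, y` takes the values: (0, 1) → (1, 1) → (3, 1) → (3, 2) → (6, 2) → (6, 6) → (10, 6) → (10, 24) → (15, 24) → (15, 120) → (21, 120) → (21, 720)

Answer: 21, 720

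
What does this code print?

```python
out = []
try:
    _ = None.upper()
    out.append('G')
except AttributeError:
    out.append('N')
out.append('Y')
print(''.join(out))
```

Execution trace: 'N' (except AttributeError) → 'Y' (after the try/except). Output: NY

Answer: NY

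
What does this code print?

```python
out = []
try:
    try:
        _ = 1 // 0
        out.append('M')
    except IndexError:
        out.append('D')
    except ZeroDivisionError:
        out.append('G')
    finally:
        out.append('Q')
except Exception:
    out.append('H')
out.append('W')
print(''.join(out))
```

Execution trace: 'G' (inner except ZeroDivisionError) → 'Q' (inner finally) → 'W' (after the try/except). Output: GQW

Answer: GQW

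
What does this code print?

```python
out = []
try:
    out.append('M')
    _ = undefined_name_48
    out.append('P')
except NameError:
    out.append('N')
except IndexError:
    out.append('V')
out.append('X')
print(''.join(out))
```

Execution trace: 'M' (try body) → 'N' (except NameError) → 'X' (after the try/except). Output: MNX

Answer: MNX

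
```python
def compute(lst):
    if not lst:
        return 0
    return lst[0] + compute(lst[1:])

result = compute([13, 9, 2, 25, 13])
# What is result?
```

13 + 9 + 2 + 25 + 13 + 0 = 62

Answer: 62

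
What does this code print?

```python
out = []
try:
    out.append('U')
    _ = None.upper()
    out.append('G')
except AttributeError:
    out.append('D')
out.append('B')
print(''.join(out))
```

Execution trace: 'U' (try body) → 'D' (except AttributeError) → 'B' (after the try/except). Output: UDB

Answer: UDB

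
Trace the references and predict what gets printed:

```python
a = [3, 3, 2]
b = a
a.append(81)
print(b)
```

Key concept: basic list aliasing.
Step by step:
`a = [3, 3, 2]` → a = [3, 3, 2]
`b = a` → b = [3, 3, 2] (same object as a)
`a.append(81)` → a = [3, 3, 2, 81] (same object as b); b = [3, 3, 2, 81] (same object as a)
`print(b)` → prints [3, 3, 2, 81]

Answer: [3, 3, 2, 81]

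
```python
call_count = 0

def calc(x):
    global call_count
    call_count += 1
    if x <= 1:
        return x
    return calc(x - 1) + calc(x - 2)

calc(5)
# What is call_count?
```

Calls(x) = 1 + Calls(x-1) + Calls(x-2); Calls(0)=Calls(1)=1. For x=5 this gives 15.

Answer: 15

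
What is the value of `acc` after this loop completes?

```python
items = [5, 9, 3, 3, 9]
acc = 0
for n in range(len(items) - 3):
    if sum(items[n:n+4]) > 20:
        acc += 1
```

Count windows with sum > 20
`acc` takes the values: 0 → 1

Answer: 1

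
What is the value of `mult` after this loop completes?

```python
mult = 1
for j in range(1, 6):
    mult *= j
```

5! = 120
`mult` takes the values: 1 → 2 → 6 → 24 → 120

Answer: 120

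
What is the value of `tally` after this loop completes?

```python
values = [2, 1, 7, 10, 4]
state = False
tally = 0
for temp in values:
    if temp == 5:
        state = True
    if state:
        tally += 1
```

Count elements after first 5 in [2, 1, 7, 10, 4]
`tally` takes the values: 0

Answer: 0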